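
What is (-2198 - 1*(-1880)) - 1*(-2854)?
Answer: 2536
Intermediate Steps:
(-2198 - 1*(-1880)) - 1*(-2854) = (-2198 + 1880) + 2854 = -318 + 2854 = 2536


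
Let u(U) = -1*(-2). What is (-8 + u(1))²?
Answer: 36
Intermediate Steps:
u(U) = 2
(-8 + u(1))² = (-8 + 2)² = (-6)² = 36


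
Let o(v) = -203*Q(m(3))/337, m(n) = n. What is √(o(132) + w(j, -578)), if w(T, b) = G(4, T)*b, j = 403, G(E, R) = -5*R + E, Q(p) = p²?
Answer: √132007220003/337 ≈ 1078.1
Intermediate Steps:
G(E, R) = E - 5*R
w(T, b) = b*(4 - 5*T) (w(T, b) = (4 - 5*T)*b = b*(4 - 5*T))
o(v) = -1827/337 (o(v) = -203/(337/(3²)) = -203/(337/9) = -203/(337*(⅑)) = -203/337/9 = -203*9/337 = -1827/337)
√(o(132) + w(j, -578)) = √(-1827/337 - 578*(4 - 5*403)) = √(-1827/337 - 578*(4 - 2015)) = √(-1827/337 - 578*(-2011)) = √(-1827/337 + 1162358) = √(391712819/337) = √132007220003/337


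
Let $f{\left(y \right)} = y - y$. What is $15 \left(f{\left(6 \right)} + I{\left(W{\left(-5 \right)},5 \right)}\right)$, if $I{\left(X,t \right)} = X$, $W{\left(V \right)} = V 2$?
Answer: $-150$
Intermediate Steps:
$W{\left(V \right)} = 2 V$
$f{\left(y \right)} = 0$
$15 \left(f{\left(6 \right)} + I{\left(W{\left(-5 \right)},5 \right)}\right) = 15 \left(0 + 2 \left(-5\right)\right) = 15 \left(0 - 10\right) = 15 \left(-10\right) = -150$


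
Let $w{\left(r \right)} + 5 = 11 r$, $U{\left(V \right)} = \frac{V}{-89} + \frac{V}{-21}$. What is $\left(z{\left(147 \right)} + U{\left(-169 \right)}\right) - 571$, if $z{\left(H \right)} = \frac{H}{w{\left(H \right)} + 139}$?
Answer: $- \frac{1835839616}{3272619} \approx -560.97$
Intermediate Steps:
$U{\left(V \right)} = - \frac{110 V}{1869}$ ($U{\left(V \right)} = V \left(- \frac{1}{89}\right) + V \left(- \frac{1}{21}\right) = - \frac{V}{89} - \frac{V}{21} = - \frac{110 V}{1869}$)
$w{\left(r \right)} = -5 + 11 r$
$z{\left(H \right)} = \frac{H}{134 + 11 H}$ ($z{\left(H \right)} = \frac{H}{\left(-5 + 11 H\right) + 139} = \frac{H}{134 + 11 H}$)
$\left(z{\left(147 \right)} + U{\left(-169 \right)}\right) - 571 = \left(\frac{147}{134 + 11 \cdot 147} - - \frac{18590}{1869}\right) - 571 = \left(\frac{147}{134 + 1617} + \frac{18590}{1869}\right) - 571 = \left(\frac{147}{1751} + \frac{18590}{1869}\right) - 571 = \frac{32825833}{3272619} - 571 = - \frac{1835839616}{3272619}$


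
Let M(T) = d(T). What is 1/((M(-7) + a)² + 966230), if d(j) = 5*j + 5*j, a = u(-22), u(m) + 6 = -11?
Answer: 1/973799 ≈ 1.0269e-6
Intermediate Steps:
u(m) = -17 (u(m) = -6 - 11 = -17)
a = -17
d(j) = 10*j
M(T) = 10*T
1/((M(-7) + a)² + 966230) = 1/((10*(-7) - 17)² + 966230) = 1/((-70 - 17)² + 966230) = 1/((-87)² + 966230) = 1/(7569 + 966230) = 1/973799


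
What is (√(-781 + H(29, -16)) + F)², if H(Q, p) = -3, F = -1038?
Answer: 1076660 - 58128*I ≈ 1.0767e+6 - 58128.0*I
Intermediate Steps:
(√(-781 + H(29, -16)) + F)² = (√(-781 - 3) - 1038)² = (√(-784) - 1038)² = (28*I - 1038)² = (-1038 + 28*I)²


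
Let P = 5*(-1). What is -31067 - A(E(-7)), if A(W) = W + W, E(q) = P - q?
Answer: -31071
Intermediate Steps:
P = -5
E(q) = -5 - q
A(W) = 2*W
-31067 - A(E(-7)) = -31067 - 2*(-5 - 1*(-7)) = -31067 - 2*(-5 + 7) = -31067 - 2*2 = -31067 - 1*4 = -31067 - 4 = -31071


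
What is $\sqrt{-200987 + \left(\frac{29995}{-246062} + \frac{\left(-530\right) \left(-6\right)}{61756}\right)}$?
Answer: $\frac{i \sqrt{2900651501429678312429458}}{3798951218} \approx 448.32 i$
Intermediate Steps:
$\sqrt{-200987 + \left(\frac{29995}{-246062} + \frac{\left(-530\right) \left(-6\right)}{61756}\right)} = \sqrt{-200987 + \left(29995 \left(- \frac{1}{246062}\right) + 3180 \cdot \frac{1}{61756}\right)} = \sqrt{-200987 + \left(- \frac{29995}{246062} + \frac{795}{15439}\right)} = \sqrt{-200987 - \frac{267473515}{3798951218}} = \sqrt{- \frac{763540075925681}{3798951218}} = \frac{i \sqrt{2900651501429678312429458}}{3798951218}$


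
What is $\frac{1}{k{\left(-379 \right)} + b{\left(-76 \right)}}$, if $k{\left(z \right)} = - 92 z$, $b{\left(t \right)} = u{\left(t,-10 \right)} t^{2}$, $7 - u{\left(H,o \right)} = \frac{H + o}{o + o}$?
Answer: $\frac{5}{252316} \approx 1.9816 \cdot 10^{-5}$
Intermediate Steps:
$u{\left(H,o \right)} = 7 - \frac{H + o}{2 o}$ ($u{\left(H,o \right)} = 7 - \frac{H + o}{o + o} = 7 - \frac{H + o}{2 o}$)
$b{\left(t \right)} = t^{2} \left(\frac{13}{2} + \frac{t}{20}\right)$ ($b{\left(t \right)} = \frac{- t + 13 \left(-10\right)}{2 \left(-10\right)} t^{2} = \frac{1}{2} \left(- \frac{1}{10}\right) \left(- t - 130\right) t^{2} = \frac{1}{2} \left(- \frac{1}{10}\right) \left(-130 - t\right) t^{2} = \left(\frac{13}{2} + \frac{t}{20}\right) t^{2} = t^{2} \left(\frac{13}{2} + \frac{t}{20}\right)$)
$\frac{1}{k{\left(-379 \right)} + b{\left(-76 \right)}} = \frac{1}{\left(-92\right) \left(-379\right) + \frac{\left(-76\right)^{2} \left(130 - 76\right)}{20}} = \frac{1}{34868 + \frac{1}{20} \cdot 5776 \cdot 54} = \frac{1}{34868 + \frac{77976}{5}} = \frac{1}{\frac{252316}{5}} = \frac{5}{252316}$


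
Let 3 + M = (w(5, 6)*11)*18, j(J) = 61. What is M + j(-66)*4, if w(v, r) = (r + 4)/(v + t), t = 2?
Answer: 3667/7 ≈ 523.86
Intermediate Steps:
w(v, r) = (4 + r)/(2 + v) (w(v, r) = (r + 4)/(v + 2) = (4 + r)/(2 + v))
M = 1959/7 (M = -3 + (((4 + 6)/(2 + 5))*11)*18 = -3 + ((10/7)*11)*18 = -3 + (110/7)*18 = -3 + 1980/7 = 1959/7 ≈ 279.86)
M + j(-66)*4 = 1959/7 + 61*4 = 1959/7 + 244 = 3667/7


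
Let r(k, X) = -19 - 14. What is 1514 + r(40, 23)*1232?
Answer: -39142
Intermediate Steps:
r(k, X) = -33
1514 + r(40, 23)*1232 = 1514 - 33*1232 = 1514 - 40656 = -39142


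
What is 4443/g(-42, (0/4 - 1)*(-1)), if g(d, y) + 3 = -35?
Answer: -4443/38 ≈ -116.92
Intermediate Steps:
g(d, y) = -38 (g(d, y) = -3 - 35 = -38)
4443/g(-42, (0/4 - 1)*(-1)) = 4443/(-38) = 4443*(-1/38) = -4443/38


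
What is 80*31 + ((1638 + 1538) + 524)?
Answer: 6180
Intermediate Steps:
80*31 + ((1638 + 1538) + 524) = 2480 + (3176 + 524) = 2480 + 3700 = 6180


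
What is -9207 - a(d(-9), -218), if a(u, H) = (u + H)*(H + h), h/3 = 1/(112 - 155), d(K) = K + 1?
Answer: -2515103/43 ≈ -58491.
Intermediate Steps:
d(K) = 1 + K
h = -3/43 (h = 3/(112 - 155) = 3/(-43) = 3*(-1/43) = -3/43 ≈ -0.069767)
a(u, H) = (-3/43 + H)*(H + u) (a(u, H) = (u + H)*(H - 3/43) = (H + u)*(-3/43 + H) = (-3/43 + H)*(H + u))
-9207 - a(d(-9), -218) = -9207 - ((-218)**2 - 3/43*(-218) - 3*(1 - 9)/43 - 218*(1 - 9)) = -9207 - (47524 + 654/43 - 3/43*(-8) - 218*(-8)) = -9207 - (47524 + 654/43 + 24/43 + 1744) = -9207 - 1*2119202/43 = -9207 - 2119202/43 = -2515103/43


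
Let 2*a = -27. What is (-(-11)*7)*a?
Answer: -2079/2 ≈ -1039.5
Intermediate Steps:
a = -27/2 (a = (½)*(-27) = -27/2 ≈ -13.500)
(-(-11)*7)*a = -(-11)*7*(-27/2) = -11*(-7)*(-27/2) = 77*(-27/2) = -2079/2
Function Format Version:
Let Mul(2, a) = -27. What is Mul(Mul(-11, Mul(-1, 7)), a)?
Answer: Rational(-2079, 2) ≈ -1039.5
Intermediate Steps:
a = Rational(-27, 2) (a = Mul(Rational(1, 2), -27) = Rational(-27, 2) ≈ -13.500)
Mul(Mul(-11, Mul(-1, 7)), a) = Mul(Mul(-11, Mul(-1, 7)), Rational(-27, 2)) = Mul(Mul(-11, -7), Rational(-27, 2)) = Mul(77, Rational(-27, 2)) = Rational(-2079, 2)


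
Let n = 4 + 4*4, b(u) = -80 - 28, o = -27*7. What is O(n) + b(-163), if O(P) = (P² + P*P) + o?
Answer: 503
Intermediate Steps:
o = -189
b(u) = -108
n = 20 (n = 4 + 16 = 20)
O(P) = -189 + 2*P² (O(P) = (P² + P*P) - 189 = (P² + P²) - 189 = 2*P² - 189 = -189 + 2*P²)
O(n) + b(-163) = (-189 + 2*20²) - 108 = (-189 + 2*400) - 108 = (-189 + 800) - 108 = 611 - 108 = 503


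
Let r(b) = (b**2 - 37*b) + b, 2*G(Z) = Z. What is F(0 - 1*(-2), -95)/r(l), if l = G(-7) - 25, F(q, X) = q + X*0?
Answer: 8/7353 ≈ 0.0010880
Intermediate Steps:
G(Z) = Z/2
F(q, X) = q (F(q, X) = q + 0 = q)
l = -57/2 (l = (1/2)*(-7) - 25 = -7/2 - 25 = -57/2 ≈ -28.500)
r(b) = b**2 - 36*b
F(0 - 1*(-2), -95)/r(l) = (0 - 1*(-2))/((-57*(-36 - 57/2)/2)) = (0 + 2)/((-57/2*(-129/2))) = 2/(7353/4) = 2*(4/7353) = 8/7353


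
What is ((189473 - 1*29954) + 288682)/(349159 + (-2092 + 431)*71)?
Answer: 448201/231228 ≈ 1.9384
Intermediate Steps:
((189473 - 1*29954) + 288682)/(349159 + (-2092 + 431)*71) = ((189473 - 29954) + 288682)/(349159 - 1661*71) = (159519 + 288682)/(349159 - 117931) = 448201/231228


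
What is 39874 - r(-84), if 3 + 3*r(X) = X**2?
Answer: 37523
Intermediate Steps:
r(X) = -1 + X**2/3
39874 - r(-84) = 39874 - (-1 + (1/3)*(-84)**2) = 39874 - (-1 + (1/3)*7056) = 39874 - (-1 + 2352) = 39874 - 1*2351 = 39874 - 2351 = 37523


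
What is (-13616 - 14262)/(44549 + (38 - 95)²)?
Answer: -13939/23899 ≈ -0.58325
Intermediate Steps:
(-13616 - 14262)/(44549 + (38 - 95)²) = -27878/(44549 + (-57)²) = -27878/(44549 + 3249) = -27878/47798 = -27878*1/47798 = -13939/23899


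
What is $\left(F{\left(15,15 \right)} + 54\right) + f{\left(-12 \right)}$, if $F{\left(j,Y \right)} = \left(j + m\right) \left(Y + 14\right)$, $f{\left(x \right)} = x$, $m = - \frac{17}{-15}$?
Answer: $\frac{7648}{15} \approx 509.87$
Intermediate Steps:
$m = \frac{17}{15}$ ($m = \left(-17\right) \left(- \frac{1}{15}\right) = \frac{17}{15} \approx 1.1333$)
$F{\left(j,Y \right)} = \left(14 + Y\right) \left(\frac{17}{15} + j\right)$ ($F{\left(j,Y \right)} = \left(j + \frac{17}{15}\right) \left(Y + 14\right) = \left(\frac{17}{15} + j\right) \left(14 + Y\right) = \left(14 + Y\right) \left(\frac{17}{15} + j\right)$)
$\left(F{\left(15,15 \right)} + 54\right) + f{\left(-12 \right)} = \left(\left(\frac{238}{15} + 14 \cdot 15 + \frac{17}{15} \cdot 15 + 15 \cdot 15\right) + 54\right) - 12 = \left(\left(\frac{238}{15} + 210 + 17 + 225\right) + 54\right) - 12 = \left(\frac{7018}{15} + 54\right) - 12 = \frac{7828}{15} - 12 = \frac{7648}{15}$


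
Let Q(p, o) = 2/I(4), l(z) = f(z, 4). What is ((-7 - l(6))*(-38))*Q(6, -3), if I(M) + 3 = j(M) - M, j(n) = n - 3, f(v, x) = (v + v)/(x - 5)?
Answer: 190/3 ≈ 63.333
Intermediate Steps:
f(v, x) = 2*v/(-5 + x) (f(v, x) = (2*v)/(-5 + x) = 2*v/(-5 + x))
j(n) = -3 + n
l(z) = -2*z (l(z) = 2*z/(-5 + 4) = 2*z/(-1) = 2*z*(-1) = -2*z)
I(M) = -6 (I(M) = -3 + ((-3 + M) - M) = -3 - 3 = -6)
Q(p, o) = -⅓ (Q(p, o) = 2/(-6) = 2*(-⅙) = -⅓)
((-7 - l(6))*(-38))*Q(6, -3) = ((-7 - (-2)*6)*(-38))*(-⅓) = ((-7 - 1*(-12))*(-38))*(-⅓) = ((-7 + 12)*(-38))*(-⅓) = (5*(-38))*(-⅓) = -190*(-⅓) = 190/3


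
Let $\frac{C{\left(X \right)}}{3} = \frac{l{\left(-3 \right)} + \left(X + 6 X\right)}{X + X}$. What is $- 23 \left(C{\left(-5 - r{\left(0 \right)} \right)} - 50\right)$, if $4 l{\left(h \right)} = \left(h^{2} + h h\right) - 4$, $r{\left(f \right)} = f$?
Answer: $\frac{18653}{20} \approx 932.65$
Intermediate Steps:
$l{\left(h \right)} = -1 + \frac{h^{2}}{2}$ ($l{\left(h \right)} = \frac{\left(h^{2} + h h\right) - 4}{4} = \frac{\left(h^{2} + h^{2}\right) - 4}{4} = \frac{2 h^{2} - 4}{4} = \frac{-4 + 2 h^{2}}{4} = -1 + \frac{h^{2}}{2}$)
$C{\left(X \right)} = \frac{3 \left(\frac{7}{2} + 7 X\right)}{2 X}$ ($C{\left(X \right)} = 3 \frac{\left(-1 + \frac{\left(-3\right)^{2}}{2}\right) + \left(X + 6 X\right)}{X + X} = 3 \frac{\left(-1 + \frac{1}{2} \cdot 9\right) + 7 X}{2 X} = 3 \left(\left(-1 + \frac{9}{2}\right) + 7 X\right) \frac{1}{2 X} = 3 \left(\frac{7}{2} + 7 X\right) \frac{1}{2 X} = 3 \frac{\frac{7}{2} + 7 X}{2 X} = \frac{3 \left(\frac{7}{2} + 7 X\right)}{2 X}$)
$- 23 \left(C{\left(-5 - r{\left(0 \right)} \right)} - 50\right) = - 23 \left(\frac{21 \left(1 + 2 \left(-5 - 0\right)\right)}{4 \left(-5 - 0\right)} - 50\right) = - 23 \left(\frac{21 \left(1 + 2 \left(-5 + 0\right)\right)}{4 \left(-5 + 0\right)} - 50\right) = - 23 \left(\frac{21 \left(1 + 2 \left(-5\right)\right)}{4 \left(-5\right)} - 50\right) = - 23 \left(\frac{21}{4} \left(- \frac{1}{5}\right) \left(1 - 10\right) - 50\right) = - 23 \left(\frac{21}{4} \left(- \frac{1}{5}\right) \left(-9\right) - 50\right) = - 23 \left(\frac{189}{20} - 50\right) = \left(-23\right) \left(- \frac{811}{20}\right) = \frac{18653}{20}$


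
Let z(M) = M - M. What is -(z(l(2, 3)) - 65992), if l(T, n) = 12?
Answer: 65992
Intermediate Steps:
z(M) = 0
-(z(l(2, 3)) - 65992) = -(0 - 65992) = -1*(-65992) = 65992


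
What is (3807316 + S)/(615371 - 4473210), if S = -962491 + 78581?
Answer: -2923406/3857839 ≈ -0.75778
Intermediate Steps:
S = -883910
(3807316 + S)/(615371 - 4473210) = (3807316 - 883910)/(615371 - 4473210) = 2923406/(-3857839) = 2923406*(-1/3857839) = -2923406/3857839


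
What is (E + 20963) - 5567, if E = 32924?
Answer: 48320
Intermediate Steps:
(E + 20963) - 5567 = (32924 + 20963) - 5567 = 53887 - 5567 = 48320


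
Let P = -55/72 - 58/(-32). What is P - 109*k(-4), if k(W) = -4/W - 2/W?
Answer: -23393/144 ≈ -162.45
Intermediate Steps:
P = 151/144 (P = -55*1/72 - 58*(-1/32) = -55/72 + 29/16 = 151/144 ≈ 1.0486)
k(W) = -6/W
P - 109*k(-4) = 151/144 - (-654)/(-4) = 151/144 - (-654)*(-1)/4 = 151/144 - 109*3/2 = 151/144 - 327/2 = -23393/144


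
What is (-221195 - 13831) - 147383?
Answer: -382409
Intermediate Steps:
(-221195 - 13831) - 147383 = -235026 - 147383 = -382409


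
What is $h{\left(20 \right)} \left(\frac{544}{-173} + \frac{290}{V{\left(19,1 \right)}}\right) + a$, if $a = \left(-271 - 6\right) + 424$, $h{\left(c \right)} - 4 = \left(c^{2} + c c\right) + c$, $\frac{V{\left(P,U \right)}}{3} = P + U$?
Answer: $\frac{798529}{519} \approx 1538.6$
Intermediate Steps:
$V{\left(P,U \right)} = 3 P + 3 U$ ($V{\left(P,U \right)} = 3 \left(P + U\right) = 3 P + 3 U$)
$h{\left(c \right)} = 4 + c + 2 c^{2}$ ($h{\left(c \right)} = 4 + \left(\left(c^{2} + c c\right) + c\right) = 4 + \left(\left(c^{2} + c^{2}\right) + c\right) = 4 + \left(2 c^{2} + c\right) = 4 + \left(c + 2 c^{2}\right) = 4 + c + 2 c^{2}$)
$a = 147$ ($a = -277 + 424 = 147$)
$h{\left(20 \right)} \left(\frac{544}{-173} + \frac{290}{V{\left(19,1 \right)}}\right) + a = \left(4 + 20 + 2 \cdot 20^{2}\right) \left(\frac{544}{-173} + \frac{290}{3 \cdot 19 + 3 \cdot 1}\right) + 147 = \left(4 + 20 + 2 \cdot 400\right) \left(544 \left(- \frac{1}{173}\right) + \frac{290}{57 + 3}\right) + 147 = \left(4 + 20 + 800\right) \left(- \frac{544}{173} + \frac{290}{60}\right) + 147 = 824 \left(- \frac{544}{173} + 290 \cdot \frac{1}{60}\right) + 147 = 824 \left(- \frac{544}{173} + \frac{29}{6}\right) + 147 = 824 \cdot \frac{1753}{1038} + 147 = \frac{722236}{519} + 147 = \frac{798529}{519}$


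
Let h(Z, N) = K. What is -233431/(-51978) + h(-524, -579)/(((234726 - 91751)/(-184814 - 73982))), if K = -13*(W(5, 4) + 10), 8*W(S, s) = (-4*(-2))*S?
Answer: 531291200477/1486310910 ≈ 357.46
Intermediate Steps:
W(S, s) = S (W(S, s) = ((-4*(-2))*S)/8 = (8*S)/8 = S)
K = -195 (K = -13*(5 + 10) = -13*15 = -195)
h(Z, N) = -195
-233431/(-51978) + h(-524, -579)/(((234726 - 91751)/(-184814 - 73982))) = -233431/(-51978) - 195*(-184814 - 73982)/(234726 - 91751) = -233431*(-1/51978) - 195/(142975/(-258796)) = 233431/51978 - 195/(142975*(-1/258796)) = 233431/51978 - 195/(-142975/258796) = 233431/51978 - 195*(-258796/142975) = 233431/51978 + 10093044/28595 = 531291200477/1486310910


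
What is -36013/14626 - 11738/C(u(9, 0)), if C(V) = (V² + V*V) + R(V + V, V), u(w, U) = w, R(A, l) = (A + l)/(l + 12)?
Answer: -1242922775/16717518 ≈ -74.349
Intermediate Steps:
R(A, l) = (A + l)/(12 + l)
C(V) = 2*V² + 3*V/(12 + V) (C(V) = (V² + V*V) + ((V + V) + V)/(12 + V) = (V² + V²) + (2*V + V)/(12 + V) = 2*V² + (3*V)/(12 + V) = 2*V² + 3*V/(12 + V))
-36013/14626 - 11738/C(u(9, 0)) = -36013/14626 - 11738*(12 + 9)/(9*(3 + 2*9*(12 + 9))) = -36013*1/14626 - 11738*7/(3*(3 + 2*9*21)) = -36013/14626 - 11738*7/(3*(3 + 378)) = -36013/14626 - 11738/(9*(1/21)*381) = -36013/14626 - 11738/1143/7 = -36013/14626 - 11738*7/1143 = -36013/14626 - 82166/1143 = -1242922775/16717518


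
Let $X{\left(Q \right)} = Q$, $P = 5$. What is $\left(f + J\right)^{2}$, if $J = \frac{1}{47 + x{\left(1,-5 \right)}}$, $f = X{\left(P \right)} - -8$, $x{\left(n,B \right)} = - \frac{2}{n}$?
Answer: $\frac{343396}{2025} \approx 169.58$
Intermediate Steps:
$f = 13$ ($f = 5 - -8 = 5 + 8 = 13$)
$J = \frac{1}{45}$ ($J = \frac{1}{47 - \frac{2}{1}} = \frac{1}{47 - 2} = \frac{1}{45} \approx 0.022222$)
$\left(f + J\right)^{2} = \left(13 + \frac{1}{45}\right)^{2} = \left(\frac{586}{45}\right)^{2} = \frac{343396}{2025}$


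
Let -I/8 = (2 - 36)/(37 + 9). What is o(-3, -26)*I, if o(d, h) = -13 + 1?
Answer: -1632/23 ≈ -70.957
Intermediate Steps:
I = 136/23 (I = -8*(2 - 36)/(37 + 9) = -(-272)/46 = -8*(-17/23) = 136/23 ≈ 5.9130)
o(d, h) = -12
o(-3, -26)*I = -12*136/23 = -1632/23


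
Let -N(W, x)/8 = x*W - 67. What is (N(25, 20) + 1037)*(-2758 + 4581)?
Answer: -4424421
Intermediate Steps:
N(W, x) = 536 - 8*W*x (N(W, x) = -8*(x*W - 67) = -8*(W*x - 67) = -8*(-67 + W*x) = 536 - 8*W*x)
(N(25, 20) + 1037)*(-2758 + 4581) = ((536 - 8*25*20) + 1037)*(-2758 + 4581) = ((536 - 4000) + 1037)*1823 = (-3464 + 1037)*1823 = -2427*1823 = -4424421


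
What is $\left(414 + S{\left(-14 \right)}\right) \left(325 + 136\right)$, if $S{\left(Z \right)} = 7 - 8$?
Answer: $190393$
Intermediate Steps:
$S{\left(Z \right)} = -1$ ($S{\left(Z \right)} = 7 - 8 = -1$)
$\left(414 + S{\left(-14 \right)}\right) \left(325 + 136\right) = \left(414 - 1\right) \left(325 + 136\right) = 413 \cdot 461 = 190393$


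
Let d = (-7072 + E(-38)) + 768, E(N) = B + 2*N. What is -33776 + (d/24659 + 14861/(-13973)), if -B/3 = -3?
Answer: -11638321031014/344560207 ≈ -33777.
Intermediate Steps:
B = 9 (B = -3*(-3) = 9)
E(N) = 9 + 2*N
d = -6371 (d = (-7072 + (9 + 2*(-38))) + 768 = (-7072 + (9 - 76)) + 768 = (-7072 - 67) + 768 = -7139 + 768 = -6371)
-33776 + (d/24659 + 14861/(-13973)) = -33776 + (-6371/24659 + 14861/(-13973)) = -33776 + (-6371*1/24659 + 14861*(-1/13973)) = -33776 + (-6371/24659 - 14861/13973) = -33776 - 455479382/344560207 = -11638321031014/344560207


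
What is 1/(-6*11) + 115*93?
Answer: 705869/66 ≈ 10695.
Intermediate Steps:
1/(-6*11) + 115*93 = 1/(-66) + 10695 = -1/66 + 10695 = 705869/66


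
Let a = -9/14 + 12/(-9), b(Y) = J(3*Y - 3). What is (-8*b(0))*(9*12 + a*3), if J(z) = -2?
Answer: 11432/7 ≈ 1633.1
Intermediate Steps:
b(Y) = -2
a = -83/42 (a = -9*1/14 + 12*(-1/9) = -9/14 - 4/3 = -83/42 ≈ -1.9762)
(-8*b(0))*(9*12 + a*3) = (-8*(-2))*(9*12 - 83/42*3) = 16*(108 - 83/14) = 16*(1429/14) = 11432/7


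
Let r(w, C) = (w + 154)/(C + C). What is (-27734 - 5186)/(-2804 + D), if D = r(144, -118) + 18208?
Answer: -3884560/1817523 ≈ -2.1373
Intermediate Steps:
r(w, C) = (154 + w)/(2*C) (r(w, C) = (154 + w)/((2*C)) = (154 + w)*(1/(2*C)) = (154 + w)/(2*C))
D = 2148395/118 (D = (1/2)*(154 + 144)/(-118) + 18208 = (1/2)*(-1/118)*298 + 18208 = -149/118 + 18208 = 2148395/118 ≈ 18207.)
(-27734 - 5186)/(-2804 + D) = (-27734 - 5186)/(-2804 + 2148395/118) = -32920/1817523/118 = -32920*118/1817523 = -3884560/1817523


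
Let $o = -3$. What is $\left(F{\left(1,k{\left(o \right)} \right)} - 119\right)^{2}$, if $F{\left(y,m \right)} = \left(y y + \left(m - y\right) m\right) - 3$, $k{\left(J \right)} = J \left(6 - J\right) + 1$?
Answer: $337561$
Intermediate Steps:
$k{\left(J \right)} = 1 + J \left(6 - J\right)$
$F{\left(y,m \right)} = -3 + y^{2} + m \left(m - y\right)$ ($F{\left(y,m \right)} = \left(y^{2} + m \left(m - y\right)\right) - 3 = -3 + y^{2} + m \left(m - y\right)$)
$\left(F{\left(1,k{\left(o \right)} \right)} - 119\right)^{2} = \left(\left(-3 + \left(1 - \left(-3\right)^{2} + 6 \left(-3\right)\right)^{2} + 1^{2} - \left(1 - \left(-3\right)^{2} + 6 \left(-3\right)\right) 1\right) - 119\right)^{2} = \left(\left(-3 + \left(1 - 9 - 18\right)^{2} + 1 - \left(1 - 9 - 18\right) 1\right) - 119\right)^{2} = \left(\left(-3 + \left(-26\right)^{2} + 1 - \left(-26\right) 1\right) - 119\right)^{2} = \left(\left(-3 + 676 + 1 + 26\right) - 119\right)^{2} = \left(700 - 119\right)^{2} = 581^{2} = 337561$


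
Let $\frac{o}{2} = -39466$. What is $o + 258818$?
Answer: $179886$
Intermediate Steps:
$o = -78932$ ($o = 2 \left(-39466\right) = -78932$)
$o + 258818 = -78932 + 258818 = 179886$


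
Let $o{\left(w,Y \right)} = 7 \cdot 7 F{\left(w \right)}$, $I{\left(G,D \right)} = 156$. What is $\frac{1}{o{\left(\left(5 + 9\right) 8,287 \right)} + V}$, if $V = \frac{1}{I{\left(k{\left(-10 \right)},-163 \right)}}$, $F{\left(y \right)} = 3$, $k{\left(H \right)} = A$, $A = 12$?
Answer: $\frac{156}{22933} \approx 0.0068024$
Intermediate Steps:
$k{\left(H \right)} = 12$
$V = \frac{1}{156} \approx 0.0064103$
$o{\left(w,Y \right)} = 147$ ($o{\left(w,Y \right)} = 7 \cdot 7 \cdot 3 = 49 \cdot 3 = 147$)
$\frac{1}{o{\left(\left(5 + 9\right) 8,287 \right)} + V} = \frac{1}{147 + \frac{1}{156}} = \frac{1}{\frac{22933}{156}} = \frac{156}{22933}$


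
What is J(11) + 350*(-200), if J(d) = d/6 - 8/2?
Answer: -420013/6 ≈ -70002.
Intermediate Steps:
J(d) = -4 + d/6 (J(d) = d*(⅙) - 8*½ = d/6 - 4 = -4 + d/6)
J(11) + 350*(-200) = (-4 + (⅙)*11) + 350*(-200) = (-4 + 11/6) - 70000 = -13/6 - 70000 = -420013/6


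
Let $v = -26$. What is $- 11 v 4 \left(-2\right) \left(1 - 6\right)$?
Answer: $11440$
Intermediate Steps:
$- 11 v 4 \left(-2\right) \left(1 - 6\right) = \left(-11\right) \left(-26\right) 4 \left(-2\right) \left(1 - 6\right) = 286 \left(- 8 \left(1 - 6\right)\right) = 286 \left(\left(-8\right) \left(-5\right)\right) = 286 \cdot 40 = 11440$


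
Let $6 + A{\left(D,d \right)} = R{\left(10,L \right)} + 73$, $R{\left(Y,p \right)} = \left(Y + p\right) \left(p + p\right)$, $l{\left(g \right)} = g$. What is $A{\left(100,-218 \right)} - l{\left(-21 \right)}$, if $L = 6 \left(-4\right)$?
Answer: $760$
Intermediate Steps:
$L = -24$
$R{\left(Y,p \right)} = 2 p \left(Y + p\right)$ ($R{\left(Y,p \right)} = \left(Y + p\right) 2 p = 2 p \left(Y + p\right)$)
$A{\left(D,d \right)} = 739$ ($A{\left(D,d \right)} = -6 + \left(2 \left(-24\right) \left(10 - 24\right) + 73\right) = -6 + \left(2 \left(-24\right) \left(-14\right) + 73\right) = -6 + \left(672 + 73\right) = -6 + 745 = 739$)
$A{\left(100,-218 \right)} - l{\left(-21 \right)} = 739 - -21 = 739 + 21 = 760$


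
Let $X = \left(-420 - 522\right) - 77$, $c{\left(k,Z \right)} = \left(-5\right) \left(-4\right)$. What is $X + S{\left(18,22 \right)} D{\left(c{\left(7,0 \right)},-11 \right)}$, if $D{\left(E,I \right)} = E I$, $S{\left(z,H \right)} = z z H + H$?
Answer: $-1574019$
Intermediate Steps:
$c{\left(k,Z \right)} = 20$
$S{\left(z,H \right)} = H + H z^{2}$ ($S{\left(z,H \right)} = z^{2} H + H = H z^{2} + H = H + H z^{2}$)
$X = -1019$ ($X = -942 - 77 = -1019$)
$X + S{\left(18,22 \right)} D{\left(c{\left(7,0 \right)},-11 \right)} = -1019 + 22 \left(1 + 18^{2}\right) 20 \left(-11\right) = -1019 + 22 \left(1 + 324\right) \left(-220\right) = -1019 + 22 \cdot 325 \left(-220\right) = -1019 + 7150 \left(-220\right) = -1019 - 1573000 = -1574019$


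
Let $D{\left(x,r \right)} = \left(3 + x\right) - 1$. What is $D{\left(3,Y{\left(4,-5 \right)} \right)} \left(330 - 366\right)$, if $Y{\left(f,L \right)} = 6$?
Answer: $-180$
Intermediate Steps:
$D{\left(x,r \right)} = 2 + x$
$D{\left(3,Y{\left(4,-5 \right)} \right)} \left(330 - 366\right) = \left(2 + 3\right) \left(330 - 366\right) = 5 \left(-36\right) = -180$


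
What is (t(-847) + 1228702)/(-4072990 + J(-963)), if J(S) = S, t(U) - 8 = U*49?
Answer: -1187207/4073953 ≈ -0.29141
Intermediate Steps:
t(U) = 8 + 49*U (t(U) = 8 + U*49 = 8 + 49*U)
(t(-847) + 1228702)/(-4072990 + J(-963)) = ((8 + 49*(-847)) + 1228702)/(-4072990 - 963) = ((8 - 41503) + 1228702)/(-4073953) = (-41495 + 1228702)*(-1/4073953) = 1187207*(-1/4073953) = -1187207/4073953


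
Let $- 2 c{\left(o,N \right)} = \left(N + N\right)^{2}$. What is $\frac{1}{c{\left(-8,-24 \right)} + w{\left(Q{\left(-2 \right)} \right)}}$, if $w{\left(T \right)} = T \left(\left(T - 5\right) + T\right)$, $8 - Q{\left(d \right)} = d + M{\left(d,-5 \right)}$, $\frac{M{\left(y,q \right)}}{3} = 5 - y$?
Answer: $- \frac{1}{855} \approx -0.0011696$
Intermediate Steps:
$c{\left(o,N \right)} = - 2 N^{2}$ ($c{\left(o,N \right)} = - \frac{\left(N + N\right)^{2}}{2} = - \frac{\left(2 N\right)^{2}}{2} = - \frac{4 N^{2}}{2} = - 2 N^{2}$)
$M{\left(y,q \right)} = 15 - 3 y$ ($M{\left(y,q \right)} = 3 \left(5 - y\right) = 15 - 3 y$)
$Q{\left(d \right)} = -7 + 2 d$ ($Q{\left(d \right)} = 8 - \left(d - \left(-15 + 3 d\right)\right) = 8 - \left(15 - 2 d\right) = 8 + \left(-15 + 2 d\right) = -7 + 2 d$)
$w{\left(T \right)} = T \left(-5 + 2 T\right)$ ($w{\left(T \right)} = T \left(\left(-5 + T\right) + T\right) = T \left(-5 + 2 T\right)$)
$\frac{1}{c{\left(-8,-24 \right)} + w{\left(Q{\left(-2 \right)} \right)}} = \frac{1}{- 2 \left(-24\right)^{2} + \left(-7 + 2 \left(-2\right)\right) \left(-5 + 2 \left(-7 + 2 \left(-2\right)\right)\right)} = \frac{1}{\left(-2\right) 576 + \left(-7 - 4\right) \left(-5 + 2 \left(-7 - 4\right)\right)} = \frac{1}{-1152 - 11 \left(-5 + 2 \left(-11\right)\right)} = \frac{1}{-1152 - 11 \left(-5 - 22\right)} = \frac{1}{-1152 - -297} = \frac{1}{-1152 + 297} = \frac{1}{-855} = - \frac{1}{855}$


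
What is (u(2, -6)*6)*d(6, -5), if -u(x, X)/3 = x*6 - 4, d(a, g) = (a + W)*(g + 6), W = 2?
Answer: -1152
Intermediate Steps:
d(a, g) = (2 + a)*(6 + g) (d(a, g) = (a + 2)*(g + 6) = (2 + a)*(6 + g))
u(x, X) = 12 - 18*x (u(x, X) = -3*(x*6 - 4) = -3*(6*x - 4) = -3*(-4 + 6*x) = 12 - 18*x)
(u(2, -6)*6)*d(6, -5) = ((12 - 18*2)*6)*(12 + 2*(-5) + 6*6 + 6*(-5)) = ((12 - 36)*6)*(12 - 10 + 36 - 30) = -24*6*8 = -144*8 = -1152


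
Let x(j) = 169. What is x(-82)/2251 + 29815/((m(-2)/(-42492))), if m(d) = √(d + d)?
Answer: 169/2251 + 633449490*I ≈ 0.075078 + 6.3345e+8*I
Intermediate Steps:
m(d) = √2*√d (m(d) = √(2*d) = √2*√d)
x(-82)/2251 + 29815/((m(-2)/(-42492))) = 169/2251 + 29815/(((√2*√(-2))/(-42492))) = 169*(1/2251) + 29815/(((√2*(I*√2))*(-1/42492))) = 169/2251 + 29815/(((2*I)*(-1/42492))) = 169/2251 + 29815/((-I/21246)) = 169/2251 + 29815*(21246*I) = 169/2251 + 633449490*I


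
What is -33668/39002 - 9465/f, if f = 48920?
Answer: -201619249/190797784 ≈ -1.0567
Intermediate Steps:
-33668/39002 - 9465/f = -33668/39002 - 9465/48920 = -33668*1/39002 - 9465*1/48920 = -16834/19501 - 1893/9784 = -201619249/190797784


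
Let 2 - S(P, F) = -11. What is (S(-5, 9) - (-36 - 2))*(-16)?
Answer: -816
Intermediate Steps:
S(P, F) = 13 (S(P, F) = 2 - 1*(-11) = 2 + 11 = 13)
(S(-5, 9) - (-36 - 2))*(-16) = (13 - (-36 - 2))*(-16) = (13 - 1*(-38))*(-16) = (13 + 38)*(-16) = 51*(-16) = -816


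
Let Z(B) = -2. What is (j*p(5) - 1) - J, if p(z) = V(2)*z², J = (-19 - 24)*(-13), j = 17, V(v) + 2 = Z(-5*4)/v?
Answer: -1835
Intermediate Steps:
V(v) = -2 - 2/v
J = 559 (J = -43*(-13) = 559)
p(z) = -3*z² (p(z) = (-2 - 2/2)*z² = (-2 - 2*½)*z² = (-2 - 1)*z² = -3*z²)
(j*p(5) - 1) - J = (17*(-3*5²) - 1) - 1*559 = (17*(-3*25) - 1) - 559 = (17*(-75) - 1) - 559 = (-1275 - 1) - 559 = -1276 - 559 = -1835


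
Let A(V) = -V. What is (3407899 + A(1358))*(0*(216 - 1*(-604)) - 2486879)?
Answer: -8471655275539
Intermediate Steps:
(3407899 + A(1358))*(0*(216 - 1*(-604)) - 2486879) = (3407899 - 1*1358)*(0*(216 - 1*(-604)) - 2486879) = (3407899 - 1358)*(0*(216 + 604) - 2486879) = 3406541*(0*820 - 2486879) = 3406541*(0 - 2486879) = 3406541*(-2486879) = -8471655275539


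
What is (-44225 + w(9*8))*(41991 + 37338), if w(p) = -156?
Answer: -3520700349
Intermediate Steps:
(-44225 + w(9*8))*(41991 + 37338) = (-44225 - 156)*(41991 + 37338) = -44381*79329 = -3520700349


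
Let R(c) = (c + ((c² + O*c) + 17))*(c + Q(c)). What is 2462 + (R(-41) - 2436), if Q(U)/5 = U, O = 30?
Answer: -105016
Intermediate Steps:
Q(U) = 5*U
R(c) = 6*c*(17 + c² + 31*c) (R(c) = (c + ((c² + 30*c) + 17))*(c + 5*c) = (c + (17 + c² + 30*c))*(6*c) = (17 + c² + 31*c)*(6*c) = 6*c*(17 + c² + 31*c))
2462 + (R(-41) - 2436) = 2462 + (6*(-41)*(17 + (-41)² + 31*(-41)) - 2436) = 2462 + (6*(-41)*(17 + 1681 - 1271) - 2436) = 2462 + (6*(-41)*427 - 2436) = 2462 + (-105042 - 2436) = 2462 - 107478 = -105016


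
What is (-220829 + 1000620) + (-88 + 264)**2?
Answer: 810767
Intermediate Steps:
(-220829 + 1000620) + (-88 + 264)**2 = 779791 + 176**2 = 779791 + 30976 = 810767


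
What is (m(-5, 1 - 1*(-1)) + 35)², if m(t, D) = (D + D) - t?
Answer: 1936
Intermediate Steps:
m(t, D) = -t + 2*D (m(t, D) = 2*D - t = -t + 2*D)
(m(-5, 1 - 1*(-1)) + 35)² = ((-1*(-5) + 2*(1 - 1*(-1))) + 35)² = ((5 + 2*(1 + 1)) + 35)² = ((5 + 2*2) + 35)² = ((5 + 4) + 35)² = (9 + 35)² = 44² = 1936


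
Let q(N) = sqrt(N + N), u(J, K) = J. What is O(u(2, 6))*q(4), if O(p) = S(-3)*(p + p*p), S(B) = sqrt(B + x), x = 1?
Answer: 24*I ≈ 24.0*I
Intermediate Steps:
S(B) = sqrt(1 + B) (S(B) = sqrt(B + 1) = sqrt(1 + B))
q(N) = sqrt(2)*sqrt(N) (q(N) = sqrt(2*N) = sqrt(2)*sqrt(N))
O(p) = I*sqrt(2)*(p + p**2) (O(p) = sqrt(1 - 3)*(p + p*p) = sqrt(-2)*(p + p**2) = (I*sqrt(2))*(p + p**2) = I*sqrt(2)*(p + p**2))
O(u(2, 6))*q(4) = (I*2*sqrt(2)*(1 + 2))*(sqrt(2)*sqrt(4)) = (I*2*sqrt(2)*3)*(sqrt(2)*2) = (6*I*sqrt(2))*(2*sqrt(2)) = 24*I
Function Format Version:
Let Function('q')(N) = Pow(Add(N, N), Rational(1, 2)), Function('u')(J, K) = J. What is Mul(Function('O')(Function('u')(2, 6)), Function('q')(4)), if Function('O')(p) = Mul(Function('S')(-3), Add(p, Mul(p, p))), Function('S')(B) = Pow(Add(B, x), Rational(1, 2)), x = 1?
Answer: Mul(24, I) ≈ Mul(24.000, I)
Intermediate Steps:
Function('S')(B) = Pow(Add(1, B), Rational(1, 2)) (Function('S')(B) = Pow(Add(B, 1), Rational(1, 2)) = Pow(Add(1, B), Rational(1, 2)))
Function('q')(N) = Mul(Pow(2, Rational(1, 2)), Pow(N, Rational(1, 2))) (Function('q')(N) = Pow(Mul(2, N), Rational(1, 2)) = Mul(Pow(2, Rational(1, 2)), Pow(N, Rational(1, 2))))
Function('O')(p) = Mul(I, Pow(2, Rational(1, 2)), Add(p, Pow(p, 2))) (Function('O')(p) = Mul(Pow(Add(1, -3), Rational(1, 2)), Add(p, Mul(p, p))) = Mul(Pow(-2, Rational(1, 2)), Add(p, Pow(p, 2))) = Mul(Mul(I, Pow(2, Rational(1, 2))), Add(p, Pow(p, 2))) = Mul(I, Pow(2, Rational(1, 2)), Add(p, Pow(p, 2))))
Mul(Function('O')(Function('u')(2, 6)), Function('q')(4)) = Mul(Mul(I, 2, Pow(2, Rational(1, 2)), Add(1, 2)), Mul(Pow(2, Rational(1, 2)), Pow(4, Rational(1, 2)))) = Mul(Mul(I, 2, Pow(2, Rational(1, 2)), 3), Mul(Pow(2, Rational(1, 2)), 2)) = Mul(Mul(6, I, Pow(2, Rational(1, 2))), Mul(2, Pow(2, Rational(1, 2)))) = Mul(24, I)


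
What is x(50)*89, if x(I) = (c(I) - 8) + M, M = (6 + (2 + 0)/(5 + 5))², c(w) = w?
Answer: 178979/25 ≈ 7159.2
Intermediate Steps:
M = 961/25 (M = (6 + 2/10)² = (6 + 2*(⅒))² = (6 + ⅕)² = (31/5)² = 961/25 ≈ 38.440)
x(I) = 761/25 + I (x(I) = (I - 8) + 961/25 = (-8 + I) + 961/25 = 761/25 + I)
x(50)*89 = (761/25 + 50)*89 = (2011/25)*89 = 178979/25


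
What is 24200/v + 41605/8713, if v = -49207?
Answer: 1836402635/428740591 ≈ 4.2832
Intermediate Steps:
24200/v + 41605/8713 = 24200/(-49207) + 41605/8713 = 24200*(-1/49207) + 41605*(1/8713) = -24200/49207 + 41605/8713 = 1836402635/428740591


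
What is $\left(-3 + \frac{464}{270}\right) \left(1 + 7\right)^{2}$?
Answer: $- \frac{11072}{135} \approx -82.015$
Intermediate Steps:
$\left(-3 + \frac{464}{270}\right) \left(1 + 7\right)^{2} = \left(-3 + 464 \cdot \frac{1}{270}\right) 8^{2} = \left(-3 + \frac{232}{135}\right) 64 = \left(- \frac{173}{135}\right) 64 = - \frac{11072}{135}$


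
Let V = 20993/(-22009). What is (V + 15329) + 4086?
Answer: 427283742/22009 ≈ 19414.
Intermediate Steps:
V = -20993/22009 (V = 20993*(-1/22009) = -20993/22009 ≈ -0.95384)
(V + 15329) + 4086 = (-20993/22009 + 15329) + 4086 = 337354968/22009 + 4086 = 427283742/22009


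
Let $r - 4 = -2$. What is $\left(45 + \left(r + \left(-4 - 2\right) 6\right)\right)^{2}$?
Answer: $121$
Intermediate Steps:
$r = 2$ ($r = 4 - 2 = 2$)
$\left(45 + \left(r + \left(-4 - 2\right) 6\right)\right)^{2} = \left(45 + \left(2 + \left(-4 - 2\right) 6\right)\right)^{2} = \left(45 + \left(2 - 36\right)\right)^{2} = \left(45 - 34\right)^{2} = 11^{2} = 121$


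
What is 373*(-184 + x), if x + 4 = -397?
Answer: -218205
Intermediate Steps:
x = -401 (x = -4 - 397 = -401)
373*(-184 + x) = 373*(-184 - 401) = 373*(-585) = -218205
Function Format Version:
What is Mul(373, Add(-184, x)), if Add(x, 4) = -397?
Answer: -218205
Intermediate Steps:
x = -401 (x = Add(-4, -397) = -401)
Mul(373, Add(-184, x)) = Mul(373, Add(-184, -401)) = Mul(373, -585) = -218205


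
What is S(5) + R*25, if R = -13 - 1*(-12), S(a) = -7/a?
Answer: -132/5 ≈ -26.400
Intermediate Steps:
R = -1 (R = -13 + 12 = -1)
S(5) + R*25 = -7/5 - 1*25 = -7*⅕ - 25 = -7/5 - 25 = -132/5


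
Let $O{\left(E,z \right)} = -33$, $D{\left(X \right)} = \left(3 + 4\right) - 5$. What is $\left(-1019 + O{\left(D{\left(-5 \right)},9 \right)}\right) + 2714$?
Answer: $1662$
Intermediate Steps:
$D{\left(X \right)} = 2$ ($D{\left(X \right)} = 7 - 5 = 2$)
$\left(-1019 + O{\left(D{\left(-5 \right)},9 \right)}\right) + 2714 = \left(-1019 - 33\right) + 2714 = -1052 + 2714 = 1662$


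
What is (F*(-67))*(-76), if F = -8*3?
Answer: -122208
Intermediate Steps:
F = -24
(F*(-67))*(-76) = -24*(-67)*(-76) = 1608*(-76) = -122208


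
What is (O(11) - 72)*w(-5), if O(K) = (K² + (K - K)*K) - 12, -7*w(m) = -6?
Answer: 222/7 ≈ 31.714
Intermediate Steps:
w(m) = 6/7 (w(m) = -⅐*(-6) = 6/7)
O(K) = -12 + K² (O(K) = (K² + 0*K) - 12 = (K² + 0) - 12 = K² - 12 = -12 + K²)
(O(11) - 72)*w(-5) = ((-12 + 11²) - 72)*(6/7) = ((-12 + 121) - 72)*(6/7) = (109 - 72)*(6/7) = 37*(6/7) = 222/7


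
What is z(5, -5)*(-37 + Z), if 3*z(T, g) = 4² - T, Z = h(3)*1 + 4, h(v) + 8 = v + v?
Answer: -385/3 ≈ -128.33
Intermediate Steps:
h(v) = -8 + 2*v (h(v) = -8 + (v + v) = -8 + 2*v)
Z = 2 (Z = (-8 + 2*3)*1 + 4 = (-8 + 6)*1 + 4 = -2*1 + 4 = -2 + 4 = 2)
z(T, g) = 16/3 - T/3 (z(T, g) = (4² - T)/3 = (16 - T)/3 = 16/3 - T/3)
z(5, -5)*(-37 + Z) = (16/3 - ⅓*5)*(-37 + 2) = (16/3 - 5/3)*(-35) = (11/3)*(-35) = -385/3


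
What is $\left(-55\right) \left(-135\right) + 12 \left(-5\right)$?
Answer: $7365$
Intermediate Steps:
$\left(-55\right) \left(-135\right) + 12 \left(-5\right) = 7425 - 60 = 7365$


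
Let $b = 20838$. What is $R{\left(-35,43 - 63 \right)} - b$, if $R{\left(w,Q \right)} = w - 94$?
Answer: $-20967$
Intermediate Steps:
$R{\left(w,Q \right)} = -94 + w$
$R{\left(-35,43 - 63 \right)} - b = \left(-94 - 35\right) - 20838 = -129 - 20838 = -20967$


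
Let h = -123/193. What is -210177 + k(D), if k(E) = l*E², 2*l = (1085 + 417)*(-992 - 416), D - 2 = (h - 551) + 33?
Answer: -10513057962256641/37249 ≈ -2.8224e+11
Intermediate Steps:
h = -123/193 (h = -123*1/193 = -123/193 ≈ -0.63731)
D = -99711/193 (D = 2 + ((-123/193 - 551) + 33) = 2 + (-106466/193 + 33) = 2 - 100097/193 = -99711/193 ≈ -516.64)
l = -1057408 (l = ((1085 + 417)*(-992 - 416))/2 = (1502*(-1408))/2 = (½)*(-2114816) = -1057408)
k(E) = -1057408*E²
-210177 + k(D) = -210177 - 1057408*(-99711/193)² = -210177 - 1057408*9942283521/37249 = -210177 - 10513050133373568/37249 = -10513057962256641/37249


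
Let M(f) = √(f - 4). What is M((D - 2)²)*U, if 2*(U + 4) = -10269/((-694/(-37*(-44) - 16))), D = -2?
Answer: 8274038*√3/347 ≈ 41300.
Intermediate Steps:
M(f) = √(-4 + f)
U = 4137019/347 (U = -4 + (-10269/((-694/(-37*(-44) - 16))))/2 = -4 + (-10269/((-694/(1628 - 16))))/2 = -4 + (-10269/((-694/1612)))/2 = -4 + (-10269/((-694*1/1612)))/2 = -4 + (-10269/(-347/806))/2 = -4 + (-10269*(-806/347))/2 = -4 + (½)*(8276814/347) = -4 + 4138407/347 = 4137019/347 ≈ 11922.)
M((D - 2)²)*U = √(-4 + (-2 - 2)²)*(4137019/347) = √(-4 + (-4)²)*(4137019/347) = √(-4 + 16)*(4137019/347) = √12*(4137019/347) = (2*√3)*(4137019/347) = 8274038*√3/347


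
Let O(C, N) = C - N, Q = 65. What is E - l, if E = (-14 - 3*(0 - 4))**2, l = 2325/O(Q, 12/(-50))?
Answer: -51601/1631 ≈ -31.638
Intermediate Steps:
l = 58125/1631 (l = 2325/(65 - 12/(-50)) = 2325/(65 - 12*(-1)/50) = 2325/(65 - 1*(-6/25)) = 2325/(65 + 6/25) = 2325/(1631/25) = 2325*(25/1631) = 58125/1631 ≈ 35.638)
E = 4 (E = (-14 - 3*(-4))**2 = (-14 + 12)**2 = (-2)**2 = 4)
E - l = 4 - 1*58125/1631 = 4 - 58125/1631 = -51601/1631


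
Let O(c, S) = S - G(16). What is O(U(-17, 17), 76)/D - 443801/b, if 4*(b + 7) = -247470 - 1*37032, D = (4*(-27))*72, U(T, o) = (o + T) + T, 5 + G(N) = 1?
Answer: 430663247/69140790 ≈ 6.2288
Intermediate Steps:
G(N) = -4 (G(N) = -5 + 1 = -4)
U(T, o) = o + 2*T (U(T, o) = (T + o) + T = o + 2*T)
D = -7776 (D = -108*72 = -7776)
b = -142265/2 (b = -7 + (-247470 - 1*37032)/4 = -7 + (-247470 - 37032)/4 = -7 + (¼)*(-284502) = -7 - 142251/2 = -142265/2 ≈ -71133.)
O(c, S) = 4 + S (O(c, S) = S - 1*(-4) = S + 4 = 4 + S)
O(U(-17, 17), 76)/D - 443801/b = (4 + 76)/(-7776) - 443801/(-142265/2) = 80*(-1/7776) - 443801*(-2/142265) = -5/486 + 887602/142265 = 430663247/69140790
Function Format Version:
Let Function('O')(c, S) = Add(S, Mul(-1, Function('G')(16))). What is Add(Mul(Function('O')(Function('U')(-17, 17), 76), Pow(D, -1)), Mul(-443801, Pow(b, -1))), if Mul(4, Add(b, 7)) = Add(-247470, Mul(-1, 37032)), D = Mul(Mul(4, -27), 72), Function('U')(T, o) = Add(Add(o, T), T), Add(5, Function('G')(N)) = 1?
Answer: Rational(430663247, 69140790) ≈ 6.2288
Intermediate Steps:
Function('G')(N) = -4 (Function('G')(N) = Add(-5, 1) = -4)
Function('U')(T, o) = Add(o, Mul(2, T)) (Function('U')(T, o) = Add(Add(T, o), T) = Add(o, Mul(2, T)))
D = -7776 (D = Mul(-108, 72) = -7776)
b = Rational(-142265, 2) (b = Add(-7, Mul(Rational(1, 4), Add(-247470, Mul(-1, 37032)))) = Add(-7, Mul(Rational(1, 4), Add(-247470, -37032))) = Add(-7, Mul(Rational(1, 4), -284502)) = Add(-7, Rational(-142251, 2)) = Rational(-142265, 2) ≈ -71133.)
Function('O')(c, S) = Add(4, S) (Function('O')(c, S) = Add(S, Mul(-1, -4)) = Add(S, 4) = Add(4, S))
Add(Mul(Function('O')(Function('U')(-17, 17), 76), Pow(D, -1)), Mul(-443801, Pow(b, -1))) = Add(Mul(Add(4, 76), Pow(-7776, -1)), Mul(-443801, Pow(Rational(-142265, 2), -1))) = Add(Mul(80, Rational(-1, 7776)), Mul(-443801, Rational(-2, 142265))) = Add(Rational(-5, 486), Rational(887602, 142265)) = Rational(430663247, 69140790)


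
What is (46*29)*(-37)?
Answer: -49358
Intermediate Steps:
(46*29)*(-37) = 1334*(-37) = -49358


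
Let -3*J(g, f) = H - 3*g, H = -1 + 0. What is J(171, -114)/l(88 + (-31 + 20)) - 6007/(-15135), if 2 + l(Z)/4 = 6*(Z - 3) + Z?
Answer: 7531831/15710130 ≈ 0.47942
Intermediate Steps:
H = -1
J(g, f) = 1/3 + g (J(g, f) = -(-1 - 3*g)/3 = 1/3 + g)
l(Z) = -80 + 28*Z (l(Z) = -8 + 4*(6*(Z - 3) + Z) = -8 + 4*(6*(-3 + Z) + Z) = -8 + 4*((-18 + 6*Z) + Z) = -8 + 4*(-18 + 7*Z) = -8 + (-72 + 28*Z) = -80 + 28*Z)
J(171, -114)/l(88 + (-31 + 20)) - 6007/(-15135) = (1/3 + 171)/(-80 + 28*(88 + (-31 + 20))) - 6007/(-15135) = 514/(3*(-80 + 28*(88 - 11))) - 6007*(-1/15135) = 514/(3*(-80 + 28*77)) + 6007/15135 = 514/(3*(-80 + 2156)) + 6007/15135 = (514/3)/2076 + 6007/15135 = (514/3)*(1/2076) + 6007/15135 = 257/3114 + 6007/15135 = 7531831/15710130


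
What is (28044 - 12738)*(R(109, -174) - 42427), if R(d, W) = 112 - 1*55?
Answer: -648515220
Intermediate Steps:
R(d, W) = 57 (R(d, W) = 112 - 55 = 57)
(28044 - 12738)*(R(109, -174) - 42427) = (28044 - 12738)*(57 - 42427) = 15306*(-42370) = -648515220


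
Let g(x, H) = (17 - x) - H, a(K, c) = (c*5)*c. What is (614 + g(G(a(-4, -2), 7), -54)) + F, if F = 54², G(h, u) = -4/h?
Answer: 18006/5 ≈ 3601.2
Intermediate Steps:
a(K, c) = 5*c² (a(K, c) = (5*c)*c = 5*c²)
g(x, H) = 17 - H - x
F = 2916
(614 + g(G(a(-4, -2), 7), -54)) + F = (614 + (17 - 1*(-54) - (-4)/(5*(-2)²))) + 2916 = (614 + (17 + 54 - (-4)/(5*4))) + 2916 = (614 + (17 + 54 - (-4)/20)) + 2916 = (614 + (17 + 54 - 1*(-⅕))) + 2916 = (614 + (17 + 54 + ⅕)) + 2916 = (614 + 356/5) + 2916 = 3426/5 + 2916 = 18006/5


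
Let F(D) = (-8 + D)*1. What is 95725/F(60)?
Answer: 95725/52 ≈ 1840.9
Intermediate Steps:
F(D) = -8 + D
95725/F(60) = 95725/(-8 + 60) = 95725/52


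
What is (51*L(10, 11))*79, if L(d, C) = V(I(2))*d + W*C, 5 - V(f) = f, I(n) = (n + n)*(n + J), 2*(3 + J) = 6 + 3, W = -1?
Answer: -406929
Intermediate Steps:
J = 3/2 (J = -3 + (6 + 3)/2 = -3 + (½)*9 = -3 + 9/2 = 3/2 ≈ 1.5000)
I(n) = 2*n*(3/2 + n) (I(n) = (n + n)*(n + 3/2) = (2*n)*(3/2 + n) = 2*n*(3/2 + n))
V(f) = 5 - f
L(d, C) = -C - 9*d (L(d, C) = (5 - 2*(3 + 2*2))*d - C = (5 - 2*(3 + 4))*d - C = (5 - 2*7)*d - C = (5 - 1*14)*d - C = (5 - 14)*d - C = -9*d - C = -C - 9*d)
(51*L(10, 11))*79 = (51*(-1*11 - 9*10))*79 = (51*(-11 - 90))*79 = (51*(-101))*79 = -5151*79 = -406929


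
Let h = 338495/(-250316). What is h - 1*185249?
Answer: -46371127179/250316 ≈ -1.8525e+5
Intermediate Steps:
h = -338495/250316 (h = 338495*(-1/250316) = -338495/250316 ≈ -1.3523)
h - 1*185249 = -338495/250316 - 1*185249 = -338495/250316 - 185249 = -46371127179/250316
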